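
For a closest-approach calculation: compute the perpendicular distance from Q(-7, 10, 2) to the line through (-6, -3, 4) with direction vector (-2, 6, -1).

√10

Direction vector d = (-2, 6, -1).
AP = (-1, 13, -2); AP·d = 82, |AP|² = 174, |d|² = 41.
distance² = |AP|² − (AP·d)²/|d|² = 174 − 6724/41 = 10, so the distance is √10.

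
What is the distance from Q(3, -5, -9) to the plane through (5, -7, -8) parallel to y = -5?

2

Parallel planes share the normal n = (0, 1, 0); since (5, -7, -8) lies on the plane, its equation is y = -7.
d = |1·(-5) − (-7)| / √(0 + 1 + 0) = |2| / 1 = 2.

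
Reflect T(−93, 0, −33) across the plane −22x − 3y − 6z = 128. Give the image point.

n = (−22, −3, −6), |n|² = 529, n·T − 128 = 2116, so t = 2116/529 = 4.
Foot F = T − 4·n = (−5, 12, −9); the reflection is 2F − T = (83, 24, 15).

(83, 24, 15)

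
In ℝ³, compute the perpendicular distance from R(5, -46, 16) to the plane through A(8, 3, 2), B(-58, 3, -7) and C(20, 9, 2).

1

AB = (-66, 0, -9) and AC = (12, 6, 0), so a normal is n = AB × AC = (54, -108, -396).
Then n·(5, -46, 16) - (-684) = -414.
|n| = √(2916 + 11664 + 156816) = 414, so the distance is |-414|/414 = 1.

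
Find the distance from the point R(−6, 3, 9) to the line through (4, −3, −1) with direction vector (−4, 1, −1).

Direction vector d = (−4, 1, −1).
AP = (−10, 6, 10); AP·d = 36, |AP|² = 236, |d|² = 18.
distance² = |AP|² − (AP·d)²/|d|² = 236 − 1296/18 = 164, so the distance is 2√41.

2√41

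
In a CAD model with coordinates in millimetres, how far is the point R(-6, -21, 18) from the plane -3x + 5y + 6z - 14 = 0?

√70/10

n = (-3, 5, 6); n·P − 14 = 7; |n| = √70; distance = 7/√70.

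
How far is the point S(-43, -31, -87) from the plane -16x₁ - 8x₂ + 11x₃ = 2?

Normal vector n = (-16, -8, 11), and n·(-43, -31, -87) - 2 = -23.
|n| = √(256 + 64 + 121) = 21, so the distance is |-23|/21 = 23/21.

23/21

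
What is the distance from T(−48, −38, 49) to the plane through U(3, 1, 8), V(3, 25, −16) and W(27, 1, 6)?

UV = (0, 24, −24) and UW = (24, 0, −2), so a normal is n = UV × UW = (−48, −576, −576).
n = (−48, −576, −576); n·P − (-5328) = 1296; |n| = 816; distance = 1296/816 = 27/17.

27/17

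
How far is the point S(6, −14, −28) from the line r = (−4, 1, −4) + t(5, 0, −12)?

15

Direction vector d = (5, 0, −12).
AP = (10, −15, −24), and AP × d = (180, 0, 75).
|AP × d|² = 38025 and |d|² = 169, so the distance is √(38025/169) = √225 = 15.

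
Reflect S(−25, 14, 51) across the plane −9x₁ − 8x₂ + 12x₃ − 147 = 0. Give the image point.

(11, 46, 3)

n = (−9, −8, 12), |n|² = 289, n·S − 147 = 578, so t = 578/289 = 2.
Foot F = S − 2·n = (−7, 30, 27); the reflection is 2F − S = (11, 46, 3).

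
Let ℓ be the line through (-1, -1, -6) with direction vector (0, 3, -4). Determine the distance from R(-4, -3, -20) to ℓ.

Direction vector d = (0, 3, -4).
AP = (-3, -2, -14), and AP × d = (50, -12, -9).
|AP × d|² = 2725 and |d|² = 25, so the distance is √(2725/25) = √109.

√109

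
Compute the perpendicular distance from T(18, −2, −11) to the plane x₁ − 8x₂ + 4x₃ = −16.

Normal vector n = (1, −8, 4), and n·(18, −2, −11) − (−16) = 6.
|n| = √(1 + 64 + 16) = 9, so the distance is |6|/9 = 2/3.

2/3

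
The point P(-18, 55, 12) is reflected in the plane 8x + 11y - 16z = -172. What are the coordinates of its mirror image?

(-34, 33, 44)

With n = (8, 11, -16), the signed offset is (n·P − (-172))/|n|² = 441/441 = 1.
P' = P − 2t·n = (-18, 55, 12) − 2·(8, 11, -16) = (-34, 33, 44).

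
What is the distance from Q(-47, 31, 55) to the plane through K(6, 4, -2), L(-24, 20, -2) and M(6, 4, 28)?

KL = (-30, 16, 0) and KM = (0, 0, 30), so a normal is n = KL × KM = (480, 900, 0).
Then n·(-47, 31, 55) - 6480 = -1140.
|n| = √(230400 + 810000 + 0) = 1020, so the distance is |-1140|/1020 = 19/17.

19/17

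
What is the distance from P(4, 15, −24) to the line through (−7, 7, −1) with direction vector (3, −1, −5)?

√154

Direction vector d = (3, −1, −5).
AP = (11, 8, −23); AP·d = 140, |AP|² = 714, |d|² = 35.
distance² = |AP|² − (AP·d)²/|d|² = 714 − 19600/35 = 154, so the distance is √154.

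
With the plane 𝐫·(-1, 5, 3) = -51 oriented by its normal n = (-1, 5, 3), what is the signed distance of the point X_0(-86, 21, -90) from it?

-28/√35

n·X_0 − (-51) = -28.
|n| = √35, so the signed distance is -28/√35.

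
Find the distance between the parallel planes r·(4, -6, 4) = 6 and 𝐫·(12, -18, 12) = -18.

Divide the second equation by 3 to match normals: 4x₁ - 6x₂ + 4x₃ = -6.
With common normal n = (4, -6, 4) (|n| = 2√17), the distance is |6 − (-6)|/|n| = 12/(2√17) = 6/√17.

6/√17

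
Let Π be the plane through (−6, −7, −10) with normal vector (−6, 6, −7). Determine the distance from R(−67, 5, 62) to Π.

The plane has equation n·(r − (−6, −7, −10)) = 0, i.e. n·r = 64.
Then n·(−67, 5, 62) − 64 = −66.
|n| = √(36 + 36 + 49) = 11, so the distance is |-66|/11 = 6.

6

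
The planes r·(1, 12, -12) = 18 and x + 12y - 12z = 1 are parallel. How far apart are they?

With common normal n = (1, 12, -12) (|n| = 17), the distance is |18 − 1|/|n| = 17/17 = 1.

1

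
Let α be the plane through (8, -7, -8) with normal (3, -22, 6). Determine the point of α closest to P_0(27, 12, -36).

(30, -10, -30)

The perpendicular from P_0 has direction n = (3, -22, 6): r = (27, 12, -36) + t(3, -22, 6).
Substitute into the plane: n·(P_0 + tn) = 130 gives -399 + 529t = 130, so t = 1.
Foot = (27, 12, -36) + 1·(3, -22, 6) = (30, -10, -30).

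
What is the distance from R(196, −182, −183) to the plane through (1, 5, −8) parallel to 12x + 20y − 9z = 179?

Parallel planes share the normal n = (12, 20, −9); since (1, 5, −8) lies on the plane, its equation is 12x + 20y − 9z = 184.
n = (12, 20, −9); n·P − 184 = 175; |n| = 25; distance = 175/25 = 7.

7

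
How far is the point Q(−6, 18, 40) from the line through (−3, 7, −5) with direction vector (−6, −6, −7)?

Direction vector d = (−6, −6, −7).
AP = (−3, 11, 45), and AP × d = (193, −291, 84).
|AP × d|² = 128986 and |d|² = 121, so the distance is √(128986/121) = √1066.

√1066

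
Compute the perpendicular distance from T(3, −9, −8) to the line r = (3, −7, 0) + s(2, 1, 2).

Direction vector d = (2, 1, 2).
AP = (0, −2, −8); AP·d = -18, |AP|² = 68, |d|² = 9.
distance² = |AP|² − (AP·d)²/|d|² = 68 − 324/9 = 32, so the distance is 4√2.

4√2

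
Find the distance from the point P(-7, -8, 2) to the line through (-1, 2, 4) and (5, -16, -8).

A direction vector is d = (6, -18, -12).
AP = (-6, -10, -2), and AP × d = (84, -84, 168).
|AP × d|² = 42336 and |d|² = 504, so the distance is √(42336/504) = √84 = 2√21.

2√21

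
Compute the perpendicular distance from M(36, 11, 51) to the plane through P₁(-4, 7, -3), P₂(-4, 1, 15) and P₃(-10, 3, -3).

√14

P₁P₂ = (0, -6, 18) and P₁P₃ = (-6, -4, 0), so a normal is n = P₁P₂ × P₁P₃ = (72, -108, -36).
n = (72, -108, -36); n·P − (-936) = 504; |n| = 36√14; distance = 504/(36√14) = √14.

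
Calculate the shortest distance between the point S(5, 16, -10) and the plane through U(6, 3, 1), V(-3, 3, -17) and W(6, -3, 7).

UV = (-9, 0, -18) and UW = (0, -6, 6), so a normal is n = UV × UW = (-108, 54, 54).
Then n·(5, 16, -10) - (-432) = 216.
|n| = √(11664 + 2916 + 2916) = 54√6, so the distance is |216|/(54√6) = 4/√6.

4/√6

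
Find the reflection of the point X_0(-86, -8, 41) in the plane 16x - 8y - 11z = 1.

(42, -72, -47)

With n = (16, -8, -11), the signed offset is (n·X_0 − 1)/|n|² = -1764/441 = -4.
X_0' = X_0 − 2t·n = (-86, -8, 41) − (-8)·(16, -8, -11) = (42, -72, -47).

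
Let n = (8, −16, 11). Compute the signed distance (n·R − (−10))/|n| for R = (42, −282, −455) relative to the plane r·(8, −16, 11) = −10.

n·R − (-10) = -147.
|n| = 21, so the signed distance is -147/21 = -7.

-7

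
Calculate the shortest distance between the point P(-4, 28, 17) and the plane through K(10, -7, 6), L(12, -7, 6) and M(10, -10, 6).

11

KL = (2, 0, 0) and KM = (0, -3, 0), so a normal is n = KL × KM = (0, 0, -6).
d = |(-6)·17 − (-36)| / √(0 + 0 + 36) = |-66| / 6 = 11.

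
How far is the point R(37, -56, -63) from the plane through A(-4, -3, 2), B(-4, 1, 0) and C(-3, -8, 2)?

AB = (0, 4, -2) and AC = (1, -5, 0), so a normal is n = AB × AC = (-10, -2, -4).
n = (-10, -2, -4); n·P − 38 = -44; |n| = 2√30; distance = 44/(2√30) = 22/√30.

22/√30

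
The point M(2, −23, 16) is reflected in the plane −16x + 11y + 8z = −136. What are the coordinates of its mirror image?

(10/21, -461/21, 352/21)

n = (−16, 11, 8), |n|² = 441, n·M − (-136) = -21, so t = -21/441 = -1/21.
Foot F = M − (-1/21)·n = (26/21, −472/21, 344/21); the reflection is 2F − M = (10/21, −461/21, 352/21).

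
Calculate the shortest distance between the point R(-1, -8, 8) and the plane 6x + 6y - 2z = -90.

10√19/19

Normal vector n = (6, 6, -2), and n·(-1, -8, 8) - (-90) = 20.
|n| = √(36 + 36 + 4) = 2√19, so the distance is |20|/(2√19) = 10/√19.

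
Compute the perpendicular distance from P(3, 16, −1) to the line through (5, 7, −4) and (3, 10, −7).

6√2

A direction vector is d = (−2, 3, −3).
AP = (−2, 9, 3); AP·d = 22, |AP|² = 94, |d|² = 22.
distance² = |AP|² − (AP·d)²/|d|² = 94 − 484/22 = 72, so the distance is 6√2.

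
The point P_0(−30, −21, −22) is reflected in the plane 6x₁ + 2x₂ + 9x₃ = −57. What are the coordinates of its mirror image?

n = (6, 2, 9), |n|² = 121, n·P_0 − (-57) = -363, so t = -363/121 = -3.
Foot F = P_0 − (-3)·n = (−12, −15, 5); the reflection is 2F − P_0 = (6, −9, 32).

(6, -9, 32)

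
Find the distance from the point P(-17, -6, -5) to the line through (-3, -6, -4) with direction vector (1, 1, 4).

Direction vector d = (1, 1, 4).
AP = (-14, 0, -1); AP·d = -18, |AP|² = 197, |d|² = 18.
distance² = |AP|² − (AP·d)²/|d|² = 197 − 324/18 = 179, so the distance is √179.

√179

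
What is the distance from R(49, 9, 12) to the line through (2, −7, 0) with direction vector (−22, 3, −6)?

√493

Direction vector d = (−22, 3, −6).
AP = (47, 16, 12); AP·d = -1058, |AP|² = 2609, |d|² = 529.
distance² = |AP|² − (AP·d)²/|d|² = 2609 − 1119364/529 = 493, so the distance is √493.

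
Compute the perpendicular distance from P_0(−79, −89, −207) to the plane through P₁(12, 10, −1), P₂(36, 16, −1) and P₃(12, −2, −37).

7

P₁P₂ = (24, 6, 0) and P₁P₃ = (0, −12, −36), so a normal is n = P₁P₂ × P₁P₃ = (−216, 864, −288).
d = |(-216)·(-79) + 864·(-89) + (-288)·(-207) − 6336| / √(46656 + 746496 + 82944) = |-6552| / 936 = 7.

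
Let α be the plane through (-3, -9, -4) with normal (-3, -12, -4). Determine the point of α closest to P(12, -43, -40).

(21, -7, -28)

The perpendicular from P has direction n = (-3, -12, -4): r = (12, -43, -40) + t(-3, -12, -4).
Substitute into the plane: n·(P + tn) = 133 gives 640 + 169t = 133, so t = -3.
Foot = (12, -43, -40) + (-3)·(-3, -12, -4) = (21, -7, -28).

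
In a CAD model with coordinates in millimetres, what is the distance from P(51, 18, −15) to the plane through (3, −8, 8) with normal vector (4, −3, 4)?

22√41/41

The plane has equation n·(r − (3, −8, 8)) = 0, i.e. n·r = 68.
d = |4·51 + (-3)·18 + 4·(-15) − 68| / √(16 + 9 + 16) = |22| / √41 = 22/√41.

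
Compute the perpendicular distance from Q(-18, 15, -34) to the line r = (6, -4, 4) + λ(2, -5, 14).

2√89

Direction vector d = (2, -5, 14).
AP = (-24, 19, -38); AP·d = -675, |AP|² = 2381, |d|² = 225.
distance² = |AP|² − (AP·d)²/|d|² = 2381 − 455625/225 = 356, so the distance is 2√89.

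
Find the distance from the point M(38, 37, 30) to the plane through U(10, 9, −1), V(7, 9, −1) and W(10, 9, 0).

28

UV = (−3, 0, 0) and UW = (0, 0, 1), so a normal is n = UV × UW = (0, 3, 0).
n = (0, 3, 0); n·P − 27 = 84; |n| = 3; distance = 84/3 = 28.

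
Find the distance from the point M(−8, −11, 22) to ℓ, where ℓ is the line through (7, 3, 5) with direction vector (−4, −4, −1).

Direction vector d = (−4, −4, −1).
AP = (−15, −14, 17); AP·d = 99, |AP|² = 710, |d|² = 33.
distance² = |AP|² − (AP·d)²/|d|² = 710 − 9801/33 = 413, so the distance is √413.

√413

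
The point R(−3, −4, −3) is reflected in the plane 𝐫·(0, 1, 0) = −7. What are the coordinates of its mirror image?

(-3, -10, -3)

With n = (0, 1, 0), the signed offset is (n·R − (-7))/|n|² = 3/1 = 3.
R' = R − 2t·n = (−3, −4, −3) − 6·(0, 1, 0) = (−3, −10, −3).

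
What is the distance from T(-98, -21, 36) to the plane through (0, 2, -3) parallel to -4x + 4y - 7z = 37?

3

Parallel planes share the normal n = (-4, 4, -7); since (0, 2, -3) lies on the plane, its equation is -4x + 4y - 7z = 29.
d = |(-4)·(-98) + 4·(-21) + (-7)·36 − 29| / √(16 + 16 + 49) = |27| / 9 = 3.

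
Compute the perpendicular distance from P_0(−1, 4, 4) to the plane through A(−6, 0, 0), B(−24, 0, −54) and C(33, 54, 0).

AB = (−18, 0, −54) and AC = (39, 54, 0), so a normal is n = AB × AC = (2916, −2106, −972).
Then n·(−1, 4, 4) − (−17496) = 2268.
|n| = √(8503056 + 4435236 + 944784) = 3726, so the distance is |2268|/3726 = 14/23.

14/23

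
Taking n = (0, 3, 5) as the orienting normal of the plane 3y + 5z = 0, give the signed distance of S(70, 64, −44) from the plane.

-14√34/17

n·S − 0 = -28.
|n| = √34, so the signed distance is -14√34/17.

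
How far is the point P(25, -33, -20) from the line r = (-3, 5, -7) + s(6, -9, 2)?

√461

Direction vector d = (6, -9, 2).
AP = (28, -38, -13), and AP × d = (-193, -134, -24).
|AP × d|² = 55781 and |d|² = 121, so the distance is √(55781/121) = √461.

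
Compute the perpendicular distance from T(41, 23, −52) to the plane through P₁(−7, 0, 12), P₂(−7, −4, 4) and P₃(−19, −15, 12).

P₁P₂ = (0, −4, −8) and P₁P₃ = (−12, −15, 0), so a normal is n = P₁P₂ × P₁P₃ = (−120, 96, −48).
Then n·(41, 23, −52) − 264 = −480.
|n| = √(14400 + 9216 + 2304) = 72√5, so the distance is |-480|/(72√5) = 4√5/3.

4√5/3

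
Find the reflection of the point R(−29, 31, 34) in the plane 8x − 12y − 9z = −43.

(19, -41, -20)

n = (8, −12, −9), |n|² = 289, n·R − (-43) = -867, so t = -867/289 = -3.
Foot F = R − (-3)·n = (−5, −5, 7); the reflection is 2F − R = (19, −41, −20).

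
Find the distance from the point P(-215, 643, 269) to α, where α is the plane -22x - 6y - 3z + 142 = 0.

9

d = |(-22)·(-215) + (-6)·643 + (-3)·269 − (-142)| / √(484 + 36 + 9) = |207| / 23 = 9.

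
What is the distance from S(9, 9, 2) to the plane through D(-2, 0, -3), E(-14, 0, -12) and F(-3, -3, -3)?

DE = (-12, 0, -9) and DF = (-1, -3, 0), so a normal is n = DE × DF = (-27, 9, 36).
Then n·(9, 9, 2) - (-54) = -36.
|n| = √(729 + 81 + 1296) = 9√26, so the distance is |-36|/(9√26) = 4/√26.

2√26/13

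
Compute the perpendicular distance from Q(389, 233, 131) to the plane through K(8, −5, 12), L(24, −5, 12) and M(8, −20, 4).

KL = (16, 0, 0) and KM = (0, −15, −8), so a normal is n = KL × KM = (0, 128, −240).
n = (0, 128, −240); n·P − (-3520) = 1904; |n| = 272; distance = 1904/272 = 7.

7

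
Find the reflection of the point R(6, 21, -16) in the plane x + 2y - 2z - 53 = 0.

(0, 9, -4)

With n = (1, 2, -2), the signed offset is (n·R − 53)/|n|² = 27/9 = 3.
R' = R − 2t·n = (6, 21, -16) − 6·(1, 2, -2) = (0, 9, -4).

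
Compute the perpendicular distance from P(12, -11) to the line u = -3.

d = |1·12 + 0·(-11) − (-3)| / √(1 + 0) = |15|/1 = 15.

15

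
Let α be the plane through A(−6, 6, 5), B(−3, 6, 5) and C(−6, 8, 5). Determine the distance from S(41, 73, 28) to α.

23

AB = (3, 0, 0) and AC = (0, 2, 0), so a normal is n = AB × AC = (0, 0, 6).
n = (0, 0, 6); n·P − 30 = 138; |n| = 6; distance = 138/6 = 23.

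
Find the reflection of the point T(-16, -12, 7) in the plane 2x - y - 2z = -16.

(-8, -16, -1)

n = (2, -1, -2), |n|² = 9, n·T − (-16) = -18, so t = -18/9 = -2.
Foot F = T − (-2)·n = (-12, -14, 3); the reflection is 2F − T = (-8, -16, -1).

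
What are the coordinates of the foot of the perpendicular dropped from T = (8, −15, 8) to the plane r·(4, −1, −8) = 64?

n = (4, −1, −8), |n|² = 81, and n·T − 64 = -81.
t = -81/81 = -1, so the foot is T − t·n = (8, −15, 8) − (-1)·(4, −1, −8) = (12, −16, 0).

(12, -16, 0)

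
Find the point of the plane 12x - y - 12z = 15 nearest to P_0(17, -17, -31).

n = (12, -1, -12), |n|² = 289, and n·P_0 − 15 = 578.
t = 578/289 = 2, so the foot is P_0 − t·n = (17, -17, -31) − 2·(12, -1, -12) = (-7, -15, -7).

(-7, -15, -7)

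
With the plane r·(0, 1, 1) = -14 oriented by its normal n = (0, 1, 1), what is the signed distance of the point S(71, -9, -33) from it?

n·S − (-14) = -28.
|n| = √2, so the signed distance is -14√2.

-14√2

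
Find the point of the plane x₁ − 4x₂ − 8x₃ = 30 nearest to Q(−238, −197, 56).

The perpendicular from Q has direction n = (1, −4, −8): r = (−238, −197, 56) + μ(1, −4, −8).
Substitute into the plane: n·(Q + μn) = 30 gives 102 + 81μ = 30, so μ = -8/9.
Foot = (−238, −197, 56) + (-8/9)·(1, −4, −8) = (−2150/9, −1741/9, 568/9).

(-2150/9, -1741/9, 568/9)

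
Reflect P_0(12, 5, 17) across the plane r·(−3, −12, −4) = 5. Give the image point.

(6, -19, 9)

n = (−3, −12, −4), |n|² = 169, n·P_0 − 5 = -169, so t = -169/169 = -1.
Foot F = P_0 − (-1)·n = (9, −7, 13); the reflection is 2F − P_0 = (6, −19, 9).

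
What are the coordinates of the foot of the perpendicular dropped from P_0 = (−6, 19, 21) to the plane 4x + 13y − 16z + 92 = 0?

The perpendicular from P_0 has direction n = (4, 13, −16): r = (−6, 19, 21) + λ(4, 13, −16).
Substitute into the plane: n·(P_0 + λn) = -92 gives -113 + 441λ = -92, so λ = 1/21.
Foot = (−6, 19, 21) + (1/21)·(4, 13, −16) = (−122/21, 412/21, 425/21).

(-122/21, 412/21, 425/21)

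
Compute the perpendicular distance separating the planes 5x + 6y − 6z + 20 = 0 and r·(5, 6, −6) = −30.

Both planes have normal n = (5, 6, −6), |n| = √97. Any point on the first plane is at distance |(-30) − (-20)|/|n| = 10/√97 from the second.

10√97/97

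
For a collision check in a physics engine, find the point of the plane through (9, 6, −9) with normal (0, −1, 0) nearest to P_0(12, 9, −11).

(12, 6, -11)

The perpendicular from P_0 has direction n = (0, −1, 0): r = (12, 9, −11) + λ(0, −1, 0).
Substitute into the plane: n·(P_0 + λn) = -6 gives -9 + 1λ = -6, so λ = 3.
Foot = (12, 9, −11) + 3·(0, −1, 0) = (12, 6, −11).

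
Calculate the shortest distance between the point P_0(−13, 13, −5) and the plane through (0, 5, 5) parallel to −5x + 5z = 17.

3/√2

Parallel planes share the normal n = (−5, 0, 5); since (0, 5, 5) lies on the plane, its equation is −5x + 5z = 25.
d = |(-5)·(-13) + 5·(-5) − 25| / √(25 + 0 + 25) = |15| / (5√2) = 3/√2.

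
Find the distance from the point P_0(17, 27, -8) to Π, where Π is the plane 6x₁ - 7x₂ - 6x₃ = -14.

25/11

n = (6, -7, -6); n·P − (-14) = -25; |n| = 11; distance = 25/11.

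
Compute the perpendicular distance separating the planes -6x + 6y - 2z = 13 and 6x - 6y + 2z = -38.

Divide the second equation by -1 to match normals: -6x + 6y - 2z = 38.
With common normal n = (-6, 6, -2) (|n| = 2√19), the distance is |13 − 38|/|n| = 25/(2√19).

25/(2√19)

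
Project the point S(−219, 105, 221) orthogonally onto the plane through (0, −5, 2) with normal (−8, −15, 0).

(-3675/17, 1875/17, 221)

The perpendicular from S has direction n = (−8, −15, 0): r = (−219, 105, 221) + μ(−8, −15, 0).
Substitute into the plane: n·(S + μn) = 75 gives 177 + 289μ = 75, so μ = -6/17.
Foot = (−219, 105, 221) + (-6/17)·(−8, −15, 0) = (−3675/17, 1875/17, 221).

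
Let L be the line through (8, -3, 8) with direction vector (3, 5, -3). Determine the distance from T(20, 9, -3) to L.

√22

Direction vector d = (3, 5, -3).
AP = (12, 12, -11); AP·d = 129, |AP|² = 409, |d|² = 43.
distance² = |AP|² − (AP·d)²/|d|² = 409 − 16641/43 = 22, so the distance is √22.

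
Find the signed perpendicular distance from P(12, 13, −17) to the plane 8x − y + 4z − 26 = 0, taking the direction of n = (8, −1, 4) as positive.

-11/9

n·P − 26 = -11.
|n| = 9, so the signed distance is -11/9.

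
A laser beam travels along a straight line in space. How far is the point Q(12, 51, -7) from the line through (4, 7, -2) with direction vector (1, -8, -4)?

Direction vector d = (1, -8, -4).
AP = (8, 44, -5); AP·d = -324, |AP|² = 2025, |d|² = 81.
distance² = |AP|² − (AP·d)²/|d|² = 2025 − 104976/81 = 729, so the distance is 27.

27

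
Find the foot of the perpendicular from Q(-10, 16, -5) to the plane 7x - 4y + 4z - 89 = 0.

(11, 4, 7)

The perpendicular from Q has direction n = (7, -4, 4): r = (-10, 16, -5) + μ(7, -4, 4).
Substitute into the plane: n·(Q + μn) = 89 gives -154 + 81μ = 89, so μ = 3.
Foot = (-10, 16, -5) + 3·(7, -4, 4) = (11, 4, 7).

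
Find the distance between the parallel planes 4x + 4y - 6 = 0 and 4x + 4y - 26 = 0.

With common normal n = (4, 4, 0) (|n| = 4√2), the distance is |6 − 26|/|n| = 20/(4√2) = 5√2/2.

5√2/2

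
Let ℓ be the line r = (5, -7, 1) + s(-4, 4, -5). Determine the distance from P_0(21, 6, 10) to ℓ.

√449

Direction vector d = (-4, 4, -5).
AP = (16, 13, 9); AP·d = -57, |AP|² = 506, |d|² = 57.
distance² = |AP|² − (AP·d)²/|d|² = 506 − 3249/57 = 449, so the distance is √449.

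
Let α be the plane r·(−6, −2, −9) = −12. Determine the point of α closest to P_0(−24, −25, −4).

The perpendicular from P_0 has direction n = (−6, −2, −9): r = (−24, −25, −4) + t(−6, −2, −9).
Substitute into the plane: n·(P_0 + tn) = -12 gives 230 + 121t = -12, so t = -2.
Foot = (−24, −25, −4) + (-2)·(−6, −2, −9) = (−12, −21, 14).

(-12, -21, 14)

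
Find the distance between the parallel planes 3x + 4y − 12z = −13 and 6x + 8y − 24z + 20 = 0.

Divide the second equation by 2 to match normals: 3x + 4y − 12z = -10.
With common normal n = (3, 4, −12) (|n| = 13), the distance is |(-13) − (-10)|/|n| = 3/13.

3/13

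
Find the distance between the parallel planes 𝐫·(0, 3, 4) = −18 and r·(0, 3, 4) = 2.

Both planes have normal n = (0, 3, 4), |n| = 5. Any point on the first plane is at distance |2 − (-18)|/|n| = 20/5 = 4 from the second.

4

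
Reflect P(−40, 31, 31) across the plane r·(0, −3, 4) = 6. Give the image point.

n = (0, −3, 4), |n|² = 25, n·P − 6 = 25, so t = 25/25 = 1.
Foot F = P − 1·n = (−40, 34, 27); the reflection is 2F − P = (−40, 37, 23).

(-40, 37, 23)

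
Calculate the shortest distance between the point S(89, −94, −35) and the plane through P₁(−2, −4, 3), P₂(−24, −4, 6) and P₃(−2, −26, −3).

1

P₁P₂ = (−22, 0, 3) and P₁P₃ = (0, −22, −6), so a normal is n = P₁P₂ × P₁P₃ = (66, −132, 484).
d = |66·89 + (-132)·(-94) + 484·(-35) − 1848| / √(4356 + 17424 + 234256) = |-506| / 506 = 1.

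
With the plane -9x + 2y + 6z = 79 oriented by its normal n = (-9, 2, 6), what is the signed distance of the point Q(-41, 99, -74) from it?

n·Q − 79 = 44.
|n| = 11, so the signed distance is 44/11 = 4.

4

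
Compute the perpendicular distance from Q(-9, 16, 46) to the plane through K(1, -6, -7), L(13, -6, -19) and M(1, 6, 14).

2

KL = (12, 0, -12) and KM = (0, 12, 21), so a normal is n = KL × KM = (144, -252, 144).
Then n·(-9, 16, 46) - 648 = 648.
|n| = √(20736 + 63504 + 20736) = 324, so the distance is |648|/324 = 2.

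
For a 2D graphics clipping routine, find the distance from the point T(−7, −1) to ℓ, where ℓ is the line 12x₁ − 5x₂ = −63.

16/13

d = |12·(-7) + (-5)·(-1) − (-63)| / √(144 + 25) = |-16|/13 = 16/13.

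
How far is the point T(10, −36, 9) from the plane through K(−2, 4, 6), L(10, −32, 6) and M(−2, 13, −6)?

7/13

KL = (12, −36, 0) and KM = (0, 9, −12), so a normal is n = KL × KM = (432, 144, 108).
d = |432·10 + 144·(-36) + 108·9 − 360| / √(186624 + 20736 + 11664) = |-252| / 468 = 7/13.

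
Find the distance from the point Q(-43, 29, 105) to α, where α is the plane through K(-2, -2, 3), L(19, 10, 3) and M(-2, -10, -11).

KL = (21, 12, 0) and KM = (0, -8, -14), so a normal is n = KL × KM = (-168, 294, -168).
Then n·(-43, 29, 105) - (-756) = -1134.
|n| = √(28224 + 86436 + 28224) = 378, so the distance is |-1134|/378 = 3.

3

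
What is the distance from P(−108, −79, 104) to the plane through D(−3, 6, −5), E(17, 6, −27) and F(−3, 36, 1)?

7

DE = (20, 0, −22) and DF = (0, 30, 6), so a normal is n = DE × DF = (660, −120, 600).
Then n·(−108, −79, 104) − (−5700) = 6300.
|n| = √(435600 + 14400 + 360000) = 900, so the distance is |6300|/900 = 7.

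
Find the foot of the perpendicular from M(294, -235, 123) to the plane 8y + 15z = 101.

The perpendicular from M has direction n = (0, 8, 15): r = (294, -235, 123) + λ(0, 8, 15).
Substitute into the plane: n·(M + λn) = 101 gives -35 + 289λ = 101, so λ = 8/17.
Foot = (294, -235, 123) + (8/17)·(0, 8, 15) = (294, -3931/17, 2211/17).

(294, -3931/17, 2211/17)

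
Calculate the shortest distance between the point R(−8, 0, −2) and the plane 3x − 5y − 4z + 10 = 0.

3√2/5

Normal vector n = (3, −5, −4), and n·(−8, 0, −2) − (−10) = −6.
|n| = √(9 + 25 + 16) = 5√2, so the distance is |-6|/(5√2) = 3√2/5.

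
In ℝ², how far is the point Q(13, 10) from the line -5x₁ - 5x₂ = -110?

d = |(-5)·13 + (-5)·10 − (-110)| / √(25 + 25) = |-5|/(5√2) = √2/2.

√2/2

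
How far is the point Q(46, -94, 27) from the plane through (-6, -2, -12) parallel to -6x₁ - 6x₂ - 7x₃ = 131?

Parallel planes share the normal n = (-6, -6, -7); since (-6, -2, -12) lies on the plane, its equation is -6x₁ - 6x₂ - 7x₃ = 132.
d = |(-6)·46 + (-6)·(-94) + (-7)·27 − 132| / √(36 + 36 + 49) = |-33| / 11 = 3.

3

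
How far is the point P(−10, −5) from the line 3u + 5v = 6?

61/√34

The normal to the line is n = (3, 5) with |n| = √34.
|n·P − 6| = |-55 − 6| = 61, so the distance is 61/√34.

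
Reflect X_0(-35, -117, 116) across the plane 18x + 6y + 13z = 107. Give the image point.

n = (18, 6, 13), |n|² = 529, n·X_0 − 107 = 69, so t = 69/529 = 3/23.
Foot F = X_0 − (3/23)·n = (-859/23, -2709/23, 2629/23); the reflection is 2F − X_0 = (-913/23, -2727/23, 2590/23).

(-913/23, -2727/23, 2590/23)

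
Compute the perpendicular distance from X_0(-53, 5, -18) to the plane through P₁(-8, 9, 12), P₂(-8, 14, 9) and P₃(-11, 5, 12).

9√2/5

P₁P₂ = (0, 5, -3) and P₁P₃ = (-3, -4, 0), so a normal is n = P₁P₂ × P₁P₃ = (-12, 9, 15).
Then n·(-53, 5, -18) - 357 = 54.
|n| = √(144 + 81 + 225) = 15√2, so the distance is |54|/(15√2) = 9√2/5.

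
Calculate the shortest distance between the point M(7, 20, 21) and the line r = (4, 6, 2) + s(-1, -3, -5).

√6

Direction vector d = (-1, -3, -5).
AP = (3, 14, 19), and AP × d = (-13, -4, 5).
|AP × d|² = 210 and |d|² = 35, so the distance is √(210/35) = √6.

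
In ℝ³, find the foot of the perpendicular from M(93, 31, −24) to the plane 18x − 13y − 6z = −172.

n = (18, −13, −6), |n|² = 529, and n·M − (-172) = 1587.
t = 1587/529 = 3, so the foot is M − t·n = (93, 31, −24) − 3·(18, −13, −6) = (39, 70, −6).

(39, 70, -6)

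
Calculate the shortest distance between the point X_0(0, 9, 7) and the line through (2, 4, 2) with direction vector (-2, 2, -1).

3√5

Direction vector d = (-2, 2, -1).
AP = (-2, 5, 5); AP·d = 9, |AP|² = 54, |d|² = 9.
distance² = |AP|² − (AP·d)²/|d|² = 54 − 81/9 = 45, so the distance is 3√5.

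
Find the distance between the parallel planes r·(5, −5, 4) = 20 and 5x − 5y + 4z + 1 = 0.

7√66/22

With common normal n = (5, −5, 4) (|n| = √66), the distance is |20 − (-1)|/|n| = 21/√66 = 7√66/22.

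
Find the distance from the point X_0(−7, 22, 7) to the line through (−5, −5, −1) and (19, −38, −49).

A direction vector is d = (24, −33, −48).
AP = (−2, 27, 8), and AP × d = (−1032, 96, −582).
|AP × d|² = 1412964 and |d|² = 3969, so the distance is √(1412964/3969) = √356 = 2√89.

2√89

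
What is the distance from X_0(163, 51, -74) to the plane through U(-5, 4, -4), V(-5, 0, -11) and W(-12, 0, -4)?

7

UV = (0, -4, -7) and UW = (-7, -4, 0), so a normal is n = UV × UW = (-28, 49, -28).
d = |(-28)·163 + 49·51 + (-28)·(-74) − 448| / √(784 + 2401 + 784) = |-441| / 63 = 7.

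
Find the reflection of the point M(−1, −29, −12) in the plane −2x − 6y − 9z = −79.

(11, 7, 42)

n = (−2, −6, −9), |n|² = 121, n·M − (-79) = 363, so t = 363/121 = 3.
Foot F = M − 3·n = (5, −11, 15); the reflection is 2F − M = (11, 7, 42).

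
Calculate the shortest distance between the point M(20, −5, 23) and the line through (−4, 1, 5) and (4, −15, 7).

6√17

A direction vector is d = (8, −16, 2).
AP = (24, −6, 18), and AP × d = (276, 96, −336).
|AP × d|² = 198288 and |d|² = 324, so the distance is √(198288/324) = √612 = 6√17.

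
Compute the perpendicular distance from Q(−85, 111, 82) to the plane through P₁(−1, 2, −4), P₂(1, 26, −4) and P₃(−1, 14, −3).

P₁P₂ = (2, 24, 0) and P₁P₃ = (0, 12, 1), so a normal is n = P₁P₂ × P₁P₃ = (24, −2, 24).
n = (24, −2, 24); n·P − (-124) = -170; |n| = 34; distance = 170/34 = 5.

5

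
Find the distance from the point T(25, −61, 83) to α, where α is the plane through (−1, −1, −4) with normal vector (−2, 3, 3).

The plane has equation n·(r − (−1, −1, −4)) = 0, i.e. n·r = -13.
d = |(-2)·25 + 3·(-61) + 3·83 − (-13)| / √(4 + 9 + 9) = |29| / √22 = 29/√22.

29√22/22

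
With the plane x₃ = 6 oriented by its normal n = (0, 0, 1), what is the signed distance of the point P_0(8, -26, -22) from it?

-28

n·P_0 − 6 = -28.
|n| = 1, so the signed distance is -28/1 = -28.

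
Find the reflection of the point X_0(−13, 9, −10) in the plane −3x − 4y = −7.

n = (−3, −4, 0), |n|² = 25, n·X_0 − (-7) = 10, so t = 10/25 = 2/5.
Foot F = X_0 − (2/5)·n = (−59/5, 53/5, −10); the reflection is 2F − X_0 = (−53/5, 61/5, −10).

(-53/5, 61/5, -10)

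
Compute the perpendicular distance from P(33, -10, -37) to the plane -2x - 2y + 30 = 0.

d = |(-2)·33 + (-2)·(-10) − (-30)| / √(4 + 4 + 0) = |-16| / (2√2) = 4√2.

4√2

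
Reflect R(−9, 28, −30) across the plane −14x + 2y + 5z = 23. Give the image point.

(-197/25, 696/25, -152/5)

n = (−14, 2, 5), |n|² = 225, n·R − 23 = 9, so t = 9/225 = 1/25.
Foot F = R − (1/25)·n = (−211/25, 698/25, −151/5); the reflection is 2F − R = (−197/25, 696/25, −152/5).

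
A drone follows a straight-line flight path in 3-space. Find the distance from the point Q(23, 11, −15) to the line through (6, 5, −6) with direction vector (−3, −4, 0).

√181

Direction vector d = (−3, −4, 0).
AP = (17, 6, −9); AP·d = -75, |AP|² = 406, |d|² = 25.
distance² = |AP|² − (AP·d)²/|d|² = 406 − 5625/25 = 181, so the distance is √181.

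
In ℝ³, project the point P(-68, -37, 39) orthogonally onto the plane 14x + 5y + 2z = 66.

(2, -12, 49)

The perpendicular from P has direction n = (14, 5, 2): r = (-68, -37, 39) + μ(14, 5, 2).
Substitute into the plane: n·(P + μn) = 66 gives -1059 + 225μ = 66, so μ = 5.
Foot = (-68, -37, 39) + 5·(14, 5, 2) = (2, -12, 49).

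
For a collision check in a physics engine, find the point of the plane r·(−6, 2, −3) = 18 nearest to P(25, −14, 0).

The perpendicular from P has direction n = (−6, 2, −3): r = (25, −14, 0) + t(−6, 2, −3).
Substitute into the plane: n·(P + tn) = 18 gives -178 + 49t = 18, so t = 4.
Foot = (25, −14, 0) + 4·(−6, 2, −3) = (1, −6, −12).

(1, -6, -12)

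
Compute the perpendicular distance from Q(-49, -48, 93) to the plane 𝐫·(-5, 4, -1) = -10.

Normal vector n = (-5, 4, -1), and n·(-49, -48, 93) - (-10) = -30.
|n| = √(25 + 16 + 1) = √42, so the distance is |-30|/√42 = 5√42/7.

30/√42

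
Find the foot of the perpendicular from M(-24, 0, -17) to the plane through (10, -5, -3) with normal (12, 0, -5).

The perpendicular from M has direction n = (12, 0, -5): r = (-24, 0, -17) + λ(12, 0, -5).
Substitute into the plane: n·(M + λn) = 135 gives -203 + 169λ = 135, so λ = 2.
Foot = (-24, 0, -17) + 2·(12, 0, -5) = (0, 0, -27).

(0, 0, -27)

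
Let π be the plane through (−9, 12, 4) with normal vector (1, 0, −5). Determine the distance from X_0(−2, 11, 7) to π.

The plane has equation n·(r − (−9, 12, 4)) = 0, i.e. n·r = -29.
d = |1·(-2) + (-5)·7 − (-29)| / √(1 + 0 + 25) = |-8| / √26 = 4√26/13.

4√26/13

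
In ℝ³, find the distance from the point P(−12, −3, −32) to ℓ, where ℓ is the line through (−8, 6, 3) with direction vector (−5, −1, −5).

Direction vector d = (−5, −1, −5).
AP = (−4, −9, −35); AP·d = 204, |AP|² = 1322, |d|² = 51.
distance² = |AP|² − (AP·d)²/|d|² = 1322 − 41616/51 = 506, so the distance is √506.

√506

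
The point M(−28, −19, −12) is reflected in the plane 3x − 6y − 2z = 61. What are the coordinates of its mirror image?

With n = (3, −6, −2), the signed offset is (n·M − 61)/|n|² = -7/49 = -1/7.
M' = M − 2t·n = (−28, −19, −12) − (-2/7)·(3, −6, −2) = (−190/7, −145/7, −88/7).

(-190/7, -145/7, -88/7)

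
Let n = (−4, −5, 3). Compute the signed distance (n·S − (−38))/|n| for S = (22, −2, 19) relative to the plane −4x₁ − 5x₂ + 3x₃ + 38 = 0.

17/(5√2)

n·S − (-38) = 17.
|n| = 5√2, so the signed distance is 17/(5√2).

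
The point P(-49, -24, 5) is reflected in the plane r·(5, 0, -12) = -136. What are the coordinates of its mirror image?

(-39, -24, -19)

With n = (5, 0, -12), the signed offset is (n·P − (-136))/|n|² = -169/169 = -1.
P' = P − 2t·n = (-49, -24, 5) − (-2)·(5, 0, -12) = (-39, -24, -19).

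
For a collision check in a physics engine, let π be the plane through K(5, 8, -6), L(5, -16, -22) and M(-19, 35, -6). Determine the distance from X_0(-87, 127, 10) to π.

4

KL = (0, -24, -16) and KM = (-24, 27, 0), so a normal is n = KL × KM = (432, 384, -576).
Then n·(-87, 127, 10) - 8688 = -3264.
|n| = √(186624 + 147456 + 331776) = 816, so the distance is |-3264|/816 = 4.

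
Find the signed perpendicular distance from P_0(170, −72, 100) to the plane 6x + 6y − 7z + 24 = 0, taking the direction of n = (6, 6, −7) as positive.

n·P_0 − (-24) = -88.
|n| = 11, so the signed distance is -88/11 = -8.

-8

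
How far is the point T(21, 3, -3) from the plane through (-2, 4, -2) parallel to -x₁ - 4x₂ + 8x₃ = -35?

3

Parallel planes share the normal n = (-1, -4, 8); since (-2, 4, -2) lies on the plane, its equation is -x₁ - 4x₂ + 8x₃ = -30.
n = (-1, -4, 8); n·P − (-30) = -27; |n| = 9; distance = 27/9 = 3.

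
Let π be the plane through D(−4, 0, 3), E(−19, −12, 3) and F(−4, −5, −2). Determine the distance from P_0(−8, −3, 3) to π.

√66/66

DE = (−15, −12, 0) and DF = (0, −5, −5), so a normal is n = DE × DF = (60, −75, 75).
n = (60, −75, 75); n·P − (-15) = -15; |n| = 15√66; distance = 15/(15√66) = 1/√66.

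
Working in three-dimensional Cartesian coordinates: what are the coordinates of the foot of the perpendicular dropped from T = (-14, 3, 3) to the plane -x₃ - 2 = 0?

(-14, 3, -2)

n = (0, 0, -1), |n|² = 1, and n·T − 2 = -5.
t = -5/1 = -5, so the foot is T − t·n = (-14, 3, 3) − (-5)·(0, 0, -1) = (-14, 3, -2).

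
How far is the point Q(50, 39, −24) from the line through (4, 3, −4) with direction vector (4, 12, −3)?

2√277

Direction vector d = (4, 12, −3).
AP = (46, 36, −20), and AP × d = (132, 58, 408).
|AP × d|² = 187252 and |d|² = 169, so the distance is √(187252/169) = √1108 = 2√277.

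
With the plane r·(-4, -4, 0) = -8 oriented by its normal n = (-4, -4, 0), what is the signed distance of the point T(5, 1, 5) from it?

n·T − (-8) = -16.
|n| = 4√2, so the signed distance is -2√2.

-2√2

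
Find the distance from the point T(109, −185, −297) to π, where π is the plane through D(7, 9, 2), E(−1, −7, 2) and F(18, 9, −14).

DE = (−8, −16, 0) and DF = (11, 0, −16), so a normal is n = DE × DF = (256, −128, 176).
Then n·(109, −185, −297) − 992 = −1680.
|n| = √(65536 + 16384 + 30976) = 336, so the distance is |-1680|/336 = 5.

5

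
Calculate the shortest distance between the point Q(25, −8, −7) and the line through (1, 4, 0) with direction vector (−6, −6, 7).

18√2

Direction vector d = (−6, −6, 7).
AP = (24, −12, −7), and AP × d = (−126, −126, −216).
|AP × d|² = 78408 and |d|² = 121, so the distance is √(78408/121) = √648 = 18√2.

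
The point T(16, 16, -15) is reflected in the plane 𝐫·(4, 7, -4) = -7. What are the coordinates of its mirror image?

With n = (4, 7, -4), the signed offset is (n·T − (-7))/|n|² = 243/81 = 3.
T' = T − 2t·n = (16, 16, -15) − 6·(4, 7, -4) = (-8, -26, 9).

(-8, -26, 9)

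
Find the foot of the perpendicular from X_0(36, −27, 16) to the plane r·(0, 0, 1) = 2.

(36, -27, 2)

n = (0, 0, 1), |n|² = 1, and n·X_0 − 2 = 14.
t = 14/1 = 14, so the foot is X_0 − t·n = (36, −27, 16) − 14·(0, 0, 1) = (36, −27, 2).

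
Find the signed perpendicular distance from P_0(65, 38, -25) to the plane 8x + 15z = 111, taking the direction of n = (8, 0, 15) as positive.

2

n·P_0 − 111 = 34.
|n| = 17, so the signed distance is 34/17 = 2.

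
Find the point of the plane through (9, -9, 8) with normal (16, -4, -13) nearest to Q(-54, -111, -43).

(-394/7, -773/7, -288/7)

n = (16, -4, -13), |n|² = 441, and n·Q − 76 = 63.
t = 63/441 = 1/7, so the foot is Q − t·n = (-54, -111, -43) − (1/7)·(16, -4, -13) = (-394/7, -773/7, -288/7).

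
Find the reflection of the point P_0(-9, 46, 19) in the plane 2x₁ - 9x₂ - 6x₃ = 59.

(11, -44, -41)

n = (2, -9, -6), |n|² = 121, n·P_0 − 59 = -605, so t = -605/121 = -5.
Foot F = P_0 − (-5)·n = (1, 1, -11); the reflection is 2F − P_0 = (11, -44, -41).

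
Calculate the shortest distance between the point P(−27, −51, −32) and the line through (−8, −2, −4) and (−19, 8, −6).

9√41

A direction vector is d = (−11, 10, −2).
AP = (−19, −49, −28); AP·d = -225, |AP|² = 3546, |d|² = 225.
distance² = |AP|² − (AP·d)²/|d|² = 3546 − 50625/225 = 3321, so the distance is 9√41.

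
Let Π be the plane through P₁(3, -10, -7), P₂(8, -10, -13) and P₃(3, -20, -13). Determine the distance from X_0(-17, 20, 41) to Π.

P₁P₂ = (5, 0, -6) and P₁P₃ = (0, -10, -6), so a normal is n = P₁P₂ × P₁P₃ = (-60, 30, -50).
n = (-60, 30, -50); n·P − (-130) = -300; |n| = 10√70; distance = 300/(10√70) = 30/√70.

30/√70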